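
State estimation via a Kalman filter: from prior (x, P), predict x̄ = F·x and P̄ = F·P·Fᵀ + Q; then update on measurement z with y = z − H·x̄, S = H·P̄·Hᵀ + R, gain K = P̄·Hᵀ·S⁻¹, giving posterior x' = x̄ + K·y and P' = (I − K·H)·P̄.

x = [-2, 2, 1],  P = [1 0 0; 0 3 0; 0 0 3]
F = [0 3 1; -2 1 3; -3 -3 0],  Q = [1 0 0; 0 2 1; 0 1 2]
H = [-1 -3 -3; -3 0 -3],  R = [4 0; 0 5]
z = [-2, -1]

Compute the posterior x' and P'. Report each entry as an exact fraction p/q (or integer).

x̄ = F·x = [7, 9, 0]
P̄ = F·P·Fᵀ + Q = [31 18 -27; 18 36 -2; -27 -2 38]
y = z − H·x̄ = [32, 20]
S = H·P̄·Hᵀ + R = [611 255; 255 140]
K = P̄·Hᵀ·S⁻¹ = [500/4103 -6312/20515; -912/4103 1272/20515; -585/4103 492/20515]
x' = x̄ + K·y = [19473/4103, 12831/4103, -16752/4103]
P' = (I − K·H)·P̄ = [570221/20515 366294/20515 -559701/20515; 366294/20515 252396/20515 -368414/20515; -559701/20515 -368414/20515 558881/20515]

x' = [19473/4103, 12831/4103, -16752/4103]
P' = [570221/20515 366294/20515 -559701/20515; 366294/20515 252396/20515 -368414/20515; -559701/20515 -368414/20515 558881/20515]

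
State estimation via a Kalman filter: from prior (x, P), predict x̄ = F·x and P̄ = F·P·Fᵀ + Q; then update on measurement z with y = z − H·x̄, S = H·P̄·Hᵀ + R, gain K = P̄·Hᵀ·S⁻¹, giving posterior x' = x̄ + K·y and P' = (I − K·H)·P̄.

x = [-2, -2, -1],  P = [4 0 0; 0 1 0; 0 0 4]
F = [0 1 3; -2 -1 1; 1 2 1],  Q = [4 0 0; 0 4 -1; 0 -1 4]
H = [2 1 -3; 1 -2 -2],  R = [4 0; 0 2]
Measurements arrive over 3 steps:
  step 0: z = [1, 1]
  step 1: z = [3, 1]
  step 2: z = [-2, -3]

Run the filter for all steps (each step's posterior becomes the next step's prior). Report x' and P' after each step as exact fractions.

step 0: x̄ = F·x = [-5, 5, -7]
step 0: P̄ = F·P·Fᵀ + Q = [41 11 14; 11 25 -7; 14 -7 16]
step 0: y = z − H·x̄ = [-15, 2]
step 0: S = H·P̄·Hᵀ + R = [255 -31; -31 51]
step 0: K = P̄·Hᵀ·S⁻¹ = [1161/6022 -357/6022; 2693/12044 -4267/12044; -1501/12044 -1857/12044]
step 0: x' = x̄ + K·y = [-48239/6022, 11291/12044, -65507/12044]
step 0: P' = (I − K·H)·P̄ = [92239/3011 -21631/6022 114227/6022; -21631/6022 11301/12044 -28665/12044; 114227/6022 -28665/12044 144749/12044]
step 1: x̄ = F·x = [-92615/6022, 58079/6022, -139403/12044]
step 1: P̄ = F·P·Fᵀ + Q = [297557/3011 -200981/3011 449147/6022; -200981/3011 162629/3011 -334309/6022; 449147/6022 -334309/6022 776285/12044]
step 1: y = z − H·x̄ = [-127775/12044, 37696/3011]
step 1: S = H·P̄·Hᵀ + R = [2462653/12044 -203406/3011; -203406/3011 298774/3011]
step 1: K = P̄·Hᵀ·S⁻¹ = [-3094018/13528507 64613128/94699549; 3727102/13528507 -43072289/94699549; -5215995/13528507 29260405/94699549]
step 1: x' = x̄ + K·y = [-417735347/94699549, 97300314/94699549, -342418133/94699549]
step 1: P' = (I − K·H)·P̄ = [1974710832/94699549 -316956826/94699549 1239699114/94699549; -316956826/94699549 98013534/94699549 -213419658/94699549; 1239699114/94699549 -213419658/94699549 804008810/94699549]
step 2: x̄ = F·x = [-929954085/94699549, 395752247/94699549, -565552852/94699549]
step 2: P̄ = F·P·Fᵀ + Q = [6432373072/94699549 -4063428820/94699549 4516256408/94699549; -4063428820/94699549 3379879424/94699549 -3304474113/94699549; 4516256408/94699549 -3304474113/94699549 3907464266/94699549]
step 2: y = z − H·x̄ = [-421901731/94699549, 43750604/13528507]
step 2: S = H·P̄·Hᵀ + R = [14033400804/94699549 -441661708/13528507; -441661708/13528507 1074863382/13528507]
step 2: K = P̄·Hᵀ·S⁻¹ = [-24595494347/126755794255 83001020102/126755794255; 27290176315/101404635404 -22791749211/50702317702; -184096054291/507023177020 73712322103/253511588510]
step 2: x' = x̄ + K·y = [-866749362138/126755794255, 154775822343/101404635404, -1731038225099/507023177020]
step 2: P' = (I − K·H)·P̄ = [2532761883932/126755794255 -80688298983/25351158851 1586821416779/126755794255; -80688298983/25351158851 101821949623/101404635404 -217615049167/101404635404; 1586821416779/126755794255 -217615049167/101404635404 4114293435187/507023177020]

step 0: x' = [-48239/6022, 11291/12044, -65507/12044], P' = [92239/3011 -21631/6022 114227/6022; -21631/6022 11301/12044 -28665/12044; 114227/6022 -28665/12044 144749/12044]
step 1: x' = [-417735347/94699549, 97300314/94699549, -342418133/94699549], P' = [1974710832/94699549 -316956826/94699549 1239699114/94699549; -316956826/94699549 98013534/94699549 -213419658/94699549; 1239699114/94699549 -213419658/94699549 804008810/94699549]
step 2: x' = [-866749362138/126755794255, 154775822343/101404635404, -1731038225099/507023177020], P' = [2532761883932/126755794255 -80688298983/25351158851 1586821416779/126755794255; -80688298983/25351158851 101821949623/101404635404 -217615049167/101404635404; 1586821416779/126755794255 -217615049167/101404635404 4114293435187/507023177020]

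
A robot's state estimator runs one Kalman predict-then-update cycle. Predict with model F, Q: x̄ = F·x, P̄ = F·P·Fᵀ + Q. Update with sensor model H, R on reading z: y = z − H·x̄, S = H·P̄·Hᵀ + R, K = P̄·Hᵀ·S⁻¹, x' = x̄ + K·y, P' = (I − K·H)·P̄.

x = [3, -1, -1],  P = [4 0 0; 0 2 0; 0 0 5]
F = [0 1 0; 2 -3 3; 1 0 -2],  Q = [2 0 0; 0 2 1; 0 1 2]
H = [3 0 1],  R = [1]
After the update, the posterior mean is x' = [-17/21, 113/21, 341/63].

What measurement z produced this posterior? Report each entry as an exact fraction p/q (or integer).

x̄ = F·x = [-1, 6, 5]
P̄ = F·P·Fᵀ + Q = [4 -6 0; -6 81 -21; 0 -21 26]
S = H·P̄·Hᵀ + R = [63]
K = P̄·Hᵀ·S⁻¹ = [4/21; -13/21; 26/63]
x' − x̄ = [4/21, -13/21, 26/63] = K·y
y = (KᵀK)⁻¹·Kᵀ·(x' − x̄) = [1]
z = y + H·x̄ = [1] + [2] = [3]

z = [3]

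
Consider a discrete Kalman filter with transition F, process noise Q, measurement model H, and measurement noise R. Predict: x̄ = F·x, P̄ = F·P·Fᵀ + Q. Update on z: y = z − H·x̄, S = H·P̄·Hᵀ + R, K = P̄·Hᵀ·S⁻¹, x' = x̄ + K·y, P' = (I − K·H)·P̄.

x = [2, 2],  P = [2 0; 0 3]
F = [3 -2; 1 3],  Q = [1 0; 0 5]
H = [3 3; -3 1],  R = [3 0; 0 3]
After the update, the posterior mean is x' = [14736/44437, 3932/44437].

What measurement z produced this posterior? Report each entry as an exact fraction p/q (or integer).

x̄ = F·x = [2, 8]
P̄ = F·P·Fᵀ + Q = [31 -12; -12 34]
S = H·P̄·Hᵀ + R = [372 -105; -105 388]
K = P̄·Hᵀ·S⁻¹ = [3697/44437 -11025/44437; 10986/44437 10990/44437]
x' − x̄ = [-74138/44437, -351564/44437] = K·y
y = (KᵀK)⁻¹·Kᵀ·(x' − x̄) = [-29, -3]
z = y + H·x̄ = [-29, -3] + [30, 2] = [1, -1]

z = [1, -1]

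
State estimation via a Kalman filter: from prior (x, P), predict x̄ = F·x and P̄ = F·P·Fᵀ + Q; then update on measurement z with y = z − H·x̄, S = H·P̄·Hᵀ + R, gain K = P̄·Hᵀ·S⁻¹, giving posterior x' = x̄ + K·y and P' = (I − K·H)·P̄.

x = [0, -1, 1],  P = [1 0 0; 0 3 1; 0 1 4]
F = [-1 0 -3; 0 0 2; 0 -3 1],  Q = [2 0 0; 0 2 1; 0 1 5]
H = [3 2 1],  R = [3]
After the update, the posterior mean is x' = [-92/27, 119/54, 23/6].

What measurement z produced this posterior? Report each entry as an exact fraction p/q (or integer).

z = [-2]

x̄ = F·x = [-3, 2, 4]
P̄ = F·P·Fᵀ + Q = [39 -24 -3; -24 18 3; -3 3 30]
S = H·P̄·Hᵀ + R = [162]
K = P̄·Hᵀ·S⁻¹ = [11/27; -11/54; 1/6]
x' − x̄ = [-11/27, 11/54, -1/6] = K·y
y = (KᵀK)⁻¹·Kᵀ·(x' − x̄) = [-1]
z = y + H·x̄ = [-1] + [-1] = [-2]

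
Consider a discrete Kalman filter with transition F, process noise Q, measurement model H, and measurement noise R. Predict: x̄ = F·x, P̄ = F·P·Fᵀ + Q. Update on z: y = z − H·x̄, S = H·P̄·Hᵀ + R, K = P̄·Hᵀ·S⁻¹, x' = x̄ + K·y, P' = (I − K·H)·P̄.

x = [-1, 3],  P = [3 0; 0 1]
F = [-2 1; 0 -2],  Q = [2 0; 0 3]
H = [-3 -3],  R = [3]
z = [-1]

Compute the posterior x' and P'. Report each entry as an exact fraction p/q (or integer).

x' = [327/55, -62/11]
P' = [318/55 -61/11; -61/11 62/11]

x̄ = F·x = [5, -6]
P̄ = F·P·Fᵀ + Q = [15 -2; -2 7]
y = z − H·x̄ = [-4]
S = H·P̄·Hᵀ + R = [165]
K = P̄·Hᵀ·S⁻¹ = [-13/55; -1/11]
x' = x̄ + K·y = [327/55, -62/11]
P' = (I − K·H)·P̄ = [318/55 -61/11; -61/11 62/11]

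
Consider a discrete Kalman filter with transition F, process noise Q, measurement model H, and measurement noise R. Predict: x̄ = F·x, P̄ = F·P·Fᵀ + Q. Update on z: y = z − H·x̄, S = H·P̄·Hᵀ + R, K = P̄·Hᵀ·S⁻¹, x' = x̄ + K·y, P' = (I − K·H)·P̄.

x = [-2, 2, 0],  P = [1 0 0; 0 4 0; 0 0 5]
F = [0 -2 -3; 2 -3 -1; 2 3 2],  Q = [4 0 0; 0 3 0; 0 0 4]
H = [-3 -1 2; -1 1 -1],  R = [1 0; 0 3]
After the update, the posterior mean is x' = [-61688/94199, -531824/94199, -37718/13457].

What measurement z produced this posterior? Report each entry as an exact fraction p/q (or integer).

z = [2, -2]

x̄ = F·x = [-4, -10, 2]
P̄ = F·P·Fᵀ + Q = [65 39 -54; 39 48 -42; -54 -42 64]
S = H·P̄·Hᵀ + R = [1940 -239; -239 78]
K = P̄·Hᵀ·S⁻¹ = [-19984/94199 -27418/94199; -7233/94199 39429/94199; 1924/13457 -3076/13457]
x' − x̄ = [315108/94199, 410166/94199, -64632/13457] = K·y
y = (KᵀK)⁻¹·Kᵀ·(x' − x̄) = [-24, 6]
z = y + H·x̄ = [-24, 6] + [26, -8] = [2, -2]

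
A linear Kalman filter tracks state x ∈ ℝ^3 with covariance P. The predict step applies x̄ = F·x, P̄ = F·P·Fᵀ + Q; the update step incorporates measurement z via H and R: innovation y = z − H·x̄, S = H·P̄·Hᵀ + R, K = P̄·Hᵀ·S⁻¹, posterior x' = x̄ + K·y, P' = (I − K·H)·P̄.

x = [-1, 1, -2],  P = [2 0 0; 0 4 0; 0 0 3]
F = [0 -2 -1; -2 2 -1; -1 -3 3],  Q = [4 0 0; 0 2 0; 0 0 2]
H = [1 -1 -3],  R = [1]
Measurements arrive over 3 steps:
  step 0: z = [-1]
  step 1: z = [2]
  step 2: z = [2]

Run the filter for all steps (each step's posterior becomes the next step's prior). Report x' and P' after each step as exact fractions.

step 0: x' = [9/22, 87/22, -19/22], P' = [9533/418 -5029/418 4857/418; -5029/418 10097/418 -5057/418; 4857/418 -5057/418 3357/418]
step 1: x' = [-799729/539667, -1624589/539667, -88669/539667], P' = [4190579/539667 -5405009/539667 3234803/539667; -5405009/539667 99888617/539667 -35169365/539667; 3234803/539667 -35169365/539667 12897227/539667]
step 2: x' = [2955399437/2088002364, 2897137259/696000788, -1100875863/696000788], P' = [16043542435/2088002364 -10603487665/2088002364 9026785381/2088002364; -10603487665/2088002364 47526466753/696000788 -17091540285/696000788; 9026785381/2088002364 -17091540285/696000788 6817271921/696000788]

step 0: x̄ = F·x = [0, 6, -8]
step 0: P̄ = F·P·Fᵀ + Q = [23 -13 15; -13 29 -29; 15 -29 67]
step 0: y = z − H·x̄ = [-19]
step 0: S = H·P̄·Hᵀ + R = [418]
step 0: K = P̄·Hᵀ·S⁻¹ = [-9/418; 45/418; -157/418]
step 0: x' = x̄ + K·y = [9/22, 87/22, -19/22]
step 0: P' = (I − K·H)·P̄ = [9533/418 -5029/418 4857/418; -5029/418 10097/418 -5057/418; 4857/418 -5057/418 3357/418]
step 1: x̄ = F·x = [-155/22, 175/22, -327/22]
step 1: P̄ = F·P·Fᵀ + Q = [25189/418 -47433/418 60481/418; -47433/418 162601/418 -141501/418; 60481/418 -141501/418 163165/418]
step 1: y = z − H·x̄ = [-607/22]
step 1: S = H·P̄·Hᵀ + R = [539667/418]
step 1: K = P̄·Hᵀ·S⁻¹ = [-108821/539667; 214469/539667; -287513/539667]
step 1: x' = x̄ + K·y = [-799729/539667, -1624589/539667, -88669/539667]
step 1: P' = (I − K·H)·P̄ = [4190579/539667 -5405009/539667 3234803/539667; -5405009/539667 99888617/539667 -35169365/539667; 3234803/539667 -35169365/539667 12897227/539667]
step 2: x̄ = F·x = [3337847/539667, -25591/8847, 5407489/539667]
step 2: P̄ = F·P·Fᵀ + Q = [273932903/539667 -6587011/8847 658572901/539667; -6587011/8847 10281149/8847 -16130501/8847; 658572901/539667 -16130501/8847 1601552207/539667]
step 2: y = z − H·x̄ = [4134301/179889]
step 2: S = H·P̄·Hᵀ + R = [696000788/59963]
step 2: K = P̄·Hᵀ·S⁻¹ = [-433326043/2088002364; 640974641/2088002364; -1054041053/2088002364]
step 2: x' = x̄ + K·y = [2955399437/2088002364, 2897137259/696000788, -1100875863/696000788]
step 2: P' = (I − K·H)·P̄ = [16043542435/2088002364 -10603487665/2088002364 9026785381/2088002364; -10603487665/2088002364 47526466753/696000788 -17091540285/696000788; 9026785381/2088002364 -17091540285/696000788 6817271921/696000788]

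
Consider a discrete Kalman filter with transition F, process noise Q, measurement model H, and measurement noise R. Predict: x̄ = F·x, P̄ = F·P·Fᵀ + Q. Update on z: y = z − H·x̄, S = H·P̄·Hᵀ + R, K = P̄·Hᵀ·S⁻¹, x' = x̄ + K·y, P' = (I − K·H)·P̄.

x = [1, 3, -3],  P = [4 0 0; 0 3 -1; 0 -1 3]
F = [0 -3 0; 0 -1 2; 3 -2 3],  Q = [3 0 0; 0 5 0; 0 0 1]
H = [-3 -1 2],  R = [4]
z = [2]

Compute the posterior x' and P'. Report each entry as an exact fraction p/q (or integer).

x' = [-1059/146, -1279/146, -1036/73]
P' = [6159/292 4023/292 2787/73; 4023/292 6959/292 2375/73; 2787/73 2375/73 5400/73]

x̄ = F·x = [-9, -9, -12]
P̄ = F·P·Fᵀ + Q = [30 15 27; 15 24 31; 27 31 88]
y = z − H·x̄ = [-10]
S = H·P̄·Hᵀ + R = [292]
K = P̄·Hᵀ·S⁻¹ = [-51/292; -7/292; 16/73]
x' = x̄ + K·y = [-1059/146, -1279/146, -1036/73]
P' = (I − K·H)·P̄ = [6159/292 4023/292 2787/73; 4023/292 6959/292 2375/73; 2787/73 2375/73 5400/73]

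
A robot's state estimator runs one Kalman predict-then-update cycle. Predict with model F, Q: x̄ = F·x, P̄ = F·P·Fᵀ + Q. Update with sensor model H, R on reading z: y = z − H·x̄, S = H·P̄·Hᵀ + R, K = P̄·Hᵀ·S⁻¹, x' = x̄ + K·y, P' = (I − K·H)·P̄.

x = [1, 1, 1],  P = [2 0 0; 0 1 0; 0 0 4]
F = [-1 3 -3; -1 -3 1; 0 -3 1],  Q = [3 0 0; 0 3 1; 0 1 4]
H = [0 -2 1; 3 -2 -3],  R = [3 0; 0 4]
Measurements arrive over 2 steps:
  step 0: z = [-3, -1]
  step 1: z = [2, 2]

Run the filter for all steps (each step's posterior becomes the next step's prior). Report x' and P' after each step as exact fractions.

step 0: x̄ = F·x = [-1, -3, -2]
step 0: P̄ = F·P·Fᵀ + Q = [50 -19 -21; -19 18 14; -21 14 17]
step 0: y = z − H·x̄ = [-7, -10]
step 0: S = H·P̄·Hᵀ + R = [36 128; 128 1453]
step 0: K = P̄·Hᵀ·S⁻¹ = [-1061/5132 245/1283; -1049/2566 -73/1283; 2193/35924 -926/8981]
step 0: x' = x̄ + K·y = [-7505/5132, 1105/2566, -50159/35924]
step 0: P' = (I − K·H)·P̄ = [28657/5132 5725/2566 19717/5132; 5725/2566 1700/1283 3653/2566; 19717/5132 3653/2566 108863/35924]
step 1: x̄ = F·x = [124711/17962, -22017/17962, -96569/35924]
step 1: P̄ = F·P·Fᵀ + Q = [285799/8981 83838/8981 -19427/17962; 83838/8981 185911/8981 184383/17962; -19427/17962 184383/17962 374107/35924]
step 1: y = z − H·x̄ = [80349/35924, -150599/5132]
step 1: S = H·P̄·Hᵀ + R = [1981391/35924 171235/5132; 171235/5132 2553477/5132]
step 1: K = P̄·Hᵀ·S⁻¹ = [-448990068/945866401 182270654/945866401; -503561867/945866401 -50239585/945866401; -114880350/945866401 -96883235/945866401]
step 1: x' = x̄ + K·y = [214217207/945866401, -811400588/945866401, 43473289/945866401]
step 1: P' = (I − K·H)·P̄ = [6642266132/945866401 2904828299/945866401 4462686394/945866401; 2904828299/945866401 1680937505/945866401 1851189409/945866401; 4462686394/945866401 1851189409/945866401 3357737768/945866401]

step 0: x' = [-7505/5132, 1105/2566, -50159/35924], P' = [28657/5132 5725/2566 19717/5132; 5725/2566 1700/1283 3653/2566; 19717/5132 3653/2566 108863/35924]
step 1: x' = [214217207/945866401, -811400588/945866401, 43473289/945866401], P' = [6642266132/945866401 2904828299/945866401 4462686394/945866401; 2904828299/945866401 1680937505/945866401 1851189409/945866401; 4462686394/945866401 1851189409/945866401 3357737768/945866401]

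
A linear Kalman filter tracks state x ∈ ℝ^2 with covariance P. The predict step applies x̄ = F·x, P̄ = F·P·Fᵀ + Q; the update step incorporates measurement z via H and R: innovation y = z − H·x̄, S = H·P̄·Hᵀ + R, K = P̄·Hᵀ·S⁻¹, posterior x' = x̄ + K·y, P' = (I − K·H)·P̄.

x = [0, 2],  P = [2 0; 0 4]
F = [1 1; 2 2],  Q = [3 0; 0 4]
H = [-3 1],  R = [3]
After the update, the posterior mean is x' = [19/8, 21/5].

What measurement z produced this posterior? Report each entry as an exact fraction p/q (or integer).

z = [-3]

x̄ = F·x = [2, 4]
P̄ = F·P·Fᵀ + Q = [9 12; 12 28]
S = H·P̄·Hᵀ + R = [40]
K = P̄·Hᵀ·S⁻¹ = [-3/8; -1/5]
x' − x̄ = [3/8, 1/5] = K·y
y = (KᵀK)⁻¹·Kᵀ·(x' − x̄) = [-1]
z = y + H·x̄ = [-1] + [-2] = [-3]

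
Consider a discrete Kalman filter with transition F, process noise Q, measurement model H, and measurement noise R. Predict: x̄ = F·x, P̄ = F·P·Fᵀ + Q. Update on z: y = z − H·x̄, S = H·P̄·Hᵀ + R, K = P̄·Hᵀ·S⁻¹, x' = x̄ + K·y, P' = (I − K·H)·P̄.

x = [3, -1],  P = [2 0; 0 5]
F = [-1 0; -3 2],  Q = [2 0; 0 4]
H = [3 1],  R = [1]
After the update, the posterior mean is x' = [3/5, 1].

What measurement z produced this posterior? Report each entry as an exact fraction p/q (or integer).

z = [3]

x̄ = F·x = [-3, -11]
P̄ = F·P·Fᵀ + Q = [4 6; 6 42]
S = H·P̄·Hᵀ + R = [115]
K = P̄·Hᵀ·S⁻¹ = [18/115; 12/23]
x' − x̄ = [18/5, 12] = K·y
y = (KᵀK)⁻¹·Kᵀ·(x' − x̄) = [23]
z = y + H·x̄ = [23] + [-20] = [3]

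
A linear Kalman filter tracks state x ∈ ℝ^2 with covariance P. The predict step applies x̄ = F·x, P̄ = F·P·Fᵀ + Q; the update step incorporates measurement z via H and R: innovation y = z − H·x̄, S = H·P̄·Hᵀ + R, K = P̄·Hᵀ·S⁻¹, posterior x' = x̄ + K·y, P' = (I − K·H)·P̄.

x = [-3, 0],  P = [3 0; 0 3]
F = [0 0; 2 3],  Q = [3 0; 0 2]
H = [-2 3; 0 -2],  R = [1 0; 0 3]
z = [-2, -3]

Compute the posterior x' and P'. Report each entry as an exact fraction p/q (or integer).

x̄ = F·x = [0, -6]
P̄ = F·P·Fᵀ + Q = [3 0; 0 41]
y = z − H·x̄ = [16, -15]
S = H·P̄·Hᵀ + R = [382 -246; -246 167]
K = P̄·Hᵀ·S⁻¹ = [-501/1639 -738/1639; 369/3278 -533/1639]
x' = x̄ + K·y = [3054/1639, 1113/1639]
P' = (I − K·H)·P̄ = [1911/1639 1107/1639; 1107/1639 1599/3278]

x' = [3054/1639, 1113/1639]
P' = [1911/1639 1107/1639; 1107/1639 1599/3278]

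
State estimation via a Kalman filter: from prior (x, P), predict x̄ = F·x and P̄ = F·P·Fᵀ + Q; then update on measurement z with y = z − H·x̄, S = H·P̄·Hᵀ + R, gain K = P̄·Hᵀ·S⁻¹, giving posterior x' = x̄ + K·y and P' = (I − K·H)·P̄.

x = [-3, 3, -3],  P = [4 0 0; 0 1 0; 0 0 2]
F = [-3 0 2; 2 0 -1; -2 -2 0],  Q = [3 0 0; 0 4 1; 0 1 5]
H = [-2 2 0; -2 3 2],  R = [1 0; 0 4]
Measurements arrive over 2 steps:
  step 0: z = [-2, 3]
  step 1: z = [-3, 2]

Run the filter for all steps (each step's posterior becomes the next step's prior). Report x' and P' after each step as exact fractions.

step 0: x̄ = F·x = [3, -3, 0]
step 0: P̄ = F·P·Fᵀ + Q = [47 -28 24; -28 22 -15; 24 -15 25]
step 0: y = z − H·x̄ = [10, 18]
step 0: S = H·P̄·Hᵀ + R = [501 444; 444 454]
step 0: K = P̄·Hᵀ·S⁻¹ = [-1730/5053 245/5053; 2276/15159 282/5053; -2720/5053 4363/10106]
step 0: x' = x̄ + K·y = [2269/5053, -7489/15159, 12067/5053]
step 0: P' = (I − K·H)·P̄ = [9841/5053 8976/5053 -3133/5053; 8976/5053 28066/15159 -4493/5053; -3133/5053 -4493/5053 15939/10106]
step 1: x̄ = F·x = [17327/5053, -7529/5053, 44/489]
step 1: P̄ = F·P·Fᵀ + Q = [173202/5053 -96916/5053 4626/163; -96916/5053 160155/10106 -2757/163; 4626/163 -2757/163 16825/489]
step 1: y = z − H·x̄ = [34553/5053, 199313/15159]
step 1: S = H·P̄·Hᵀ + R = [1793499/5053 1226941/5053; 1226941/5053 6715745/30318]
step 1: K = P̄·Hᵀ·S⁻¹ = [-207601060/596156073 13656544/198718691; 87119104/596156073 14883485/198718691; -323556424/596156073 83516666/198718691]
step 1: x' = x̄ + K·y = [387775157/198718691, 98175300/198718691, 378465890/198718691]
step 1: P' = (I − K·H)·P̄ = [1079588122/596156073 975787592/596156073 -302154002/596156073; 975787592/596156073 1019347144/596156073 -463932214/596156073; -302154002/596156073 -463932214/596156073 894844315/596156073]

step 0: x' = [2269/5053, -7489/15159, 12067/5053], P' = [9841/5053 8976/5053 -3133/5053; 8976/5053 28066/15159 -4493/5053; -3133/5053 -4493/5053 15939/10106]
step 1: x' = [387775157/198718691, 98175300/198718691, 378465890/198718691], P' = [1079588122/596156073 975787592/596156073 -302154002/596156073; 975787592/596156073 1019347144/596156073 -463932214/596156073; -302154002/596156073 -463932214/596156073 894844315/596156073]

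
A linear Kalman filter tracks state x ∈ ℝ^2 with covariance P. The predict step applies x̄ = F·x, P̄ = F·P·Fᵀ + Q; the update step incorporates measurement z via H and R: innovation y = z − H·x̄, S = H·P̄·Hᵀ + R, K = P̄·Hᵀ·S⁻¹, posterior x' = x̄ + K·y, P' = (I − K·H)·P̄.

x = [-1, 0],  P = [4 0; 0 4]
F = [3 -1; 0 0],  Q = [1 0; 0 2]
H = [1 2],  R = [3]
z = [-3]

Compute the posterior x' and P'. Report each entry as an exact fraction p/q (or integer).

x' = [-3, 0]
P' = [451/52 -41/13; -41/13 22/13]

x̄ = F·x = [-3, 0]
P̄ = F·P·Fᵀ + Q = [41 0; 0 2]
y = z − H·x̄ = [0]
S = H·P̄·Hᵀ + R = [52]
K = P̄·Hᵀ·S⁻¹ = [41/52; 1/13]
x' = x̄ + K·y = [-3, 0]
P' = (I − K·H)·P̄ = [451/52 -41/13; -41/13 22/13]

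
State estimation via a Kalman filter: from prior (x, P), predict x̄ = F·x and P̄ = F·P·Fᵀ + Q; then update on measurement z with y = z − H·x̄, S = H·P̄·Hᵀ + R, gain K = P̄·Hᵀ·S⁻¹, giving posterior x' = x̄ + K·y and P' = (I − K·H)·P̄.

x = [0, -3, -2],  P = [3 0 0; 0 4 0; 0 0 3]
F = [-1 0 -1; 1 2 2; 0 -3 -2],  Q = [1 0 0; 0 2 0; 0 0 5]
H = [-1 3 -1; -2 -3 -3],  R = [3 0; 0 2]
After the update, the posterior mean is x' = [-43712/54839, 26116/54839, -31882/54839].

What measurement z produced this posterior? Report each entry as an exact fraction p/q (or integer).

x̄ = F·x = [2, -10, 13]
P̄ = F·P·Fᵀ + Q = [7 -9 6; -9 33 -36; 6 -36 53]
S = H·P̄·Hᵀ + R = [642 149; 149 120]
K = P̄·Hᵀ·S⁻¹ = [-4055/54839 2750/54839; 13257/54839 -4122/54839; -10653/54839 -15563/54839]
x' − x̄ = [-153390/54839, 574506/54839, -744789/54839] = K·y
y = (KᵀK)⁻¹·Kᵀ·(x' − x̄) = [48, 15]
z = y + H·x̄ = [48, 15] + [-45, -13] = [3, 2]

z = [3, 2]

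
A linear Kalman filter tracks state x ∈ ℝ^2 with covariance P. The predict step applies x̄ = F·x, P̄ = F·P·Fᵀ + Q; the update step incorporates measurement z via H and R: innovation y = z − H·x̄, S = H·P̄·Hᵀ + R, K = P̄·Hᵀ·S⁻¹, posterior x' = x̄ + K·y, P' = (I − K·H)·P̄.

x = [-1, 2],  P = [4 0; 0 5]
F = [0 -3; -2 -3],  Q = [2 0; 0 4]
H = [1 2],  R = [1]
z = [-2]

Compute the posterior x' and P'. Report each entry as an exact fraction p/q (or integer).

x' = [-321/122, 37/122]
P' = [4167/488 -2015/488; -2015/488 1095/488]

x̄ = F·x = [-6, -4]
P̄ = F·P·Fᵀ + Q = [47 45; 45 65]
y = z − H·x̄ = [12]
S = H·P̄·Hᵀ + R = [488]
K = P̄·Hᵀ·S⁻¹ = [137/488; 175/488]
x' = x̄ + K·y = [-321/122, 37/122]
P' = (I − K·H)·P̄ = [4167/488 -2015/488; -2015/488 1095/488]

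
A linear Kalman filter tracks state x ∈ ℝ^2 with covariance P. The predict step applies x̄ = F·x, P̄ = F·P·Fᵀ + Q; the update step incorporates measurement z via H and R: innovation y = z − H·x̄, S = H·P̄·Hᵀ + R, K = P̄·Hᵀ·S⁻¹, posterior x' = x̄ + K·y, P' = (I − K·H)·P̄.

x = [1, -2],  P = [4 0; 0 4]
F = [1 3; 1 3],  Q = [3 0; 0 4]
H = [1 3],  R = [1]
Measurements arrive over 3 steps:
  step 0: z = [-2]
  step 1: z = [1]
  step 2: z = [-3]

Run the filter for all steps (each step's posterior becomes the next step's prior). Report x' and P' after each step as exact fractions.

step 0: x̄ = F·x = [-5, -5]
step 0: P̄ = F·P·Fᵀ + Q = [43 40; 40 44]
step 0: y = z − H·x̄ = [18]
step 0: S = H·P̄·Hᵀ + R = [680]
step 0: K = P̄·Hᵀ·S⁻¹ = [163/680; 43/170]
step 0: x' = x̄ + K·y = [-233/340, -38/85]
step 0: P' = (I − K·H)·P̄ = [2671/680 -209/170; -209/170 42/85]
step 1: x̄ = F·x = [-689/340, -689/340]
step 1: P̄ = F·P·Fᵀ + Q = [2719/680 679/680; 679/680 3399/680]
step 1: y = z − H·x̄ = [774/85]
step 1: S = H·P̄·Hᵀ + R = [4758/85]
step 1: K = P̄·Hᵀ·S⁻¹ = [1189/9516; 2719/9516]
step 1: x' = x̄ + K·y = [-2819/3172, 1825/3172]
step 1: P' = (I − K·H)·P̄ = [14867/4758 -9515/9516; -9515/9516 2039/4758]
step 2: x̄ = F·x = [664/793, 664/793]
step 2: P̄ = F·P·Fᵀ + Q = [18947/4758 4673/4758; 4673/4758 23705/4758]
step 2: y = z − H·x̄ = [-5035/793]
step 2: S = H·P̄·Hᵀ + R = [132544/2379]
step 2: K = P̄·Hᵀ·S⁻¹ = [16483/132544; 18947/66272]
step 2: x' = x̄ + K·y = [333/6976, -3411/3488]
step 2: P' = (I − K·H)·P̄ = [413605/132544 -66187/66272; -66187/66272 14189/33136]

step 0: x' = [-233/340, -38/85], P' = [2671/680 -209/170; -209/170 42/85]
step 1: x' = [-2819/3172, 1825/3172], P' = [14867/4758 -9515/9516; -9515/9516 2039/4758]
step 2: x' = [333/6976, -3411/3488], P' = [413605/132544 -66187/66272; -66187/66272 14189/33136]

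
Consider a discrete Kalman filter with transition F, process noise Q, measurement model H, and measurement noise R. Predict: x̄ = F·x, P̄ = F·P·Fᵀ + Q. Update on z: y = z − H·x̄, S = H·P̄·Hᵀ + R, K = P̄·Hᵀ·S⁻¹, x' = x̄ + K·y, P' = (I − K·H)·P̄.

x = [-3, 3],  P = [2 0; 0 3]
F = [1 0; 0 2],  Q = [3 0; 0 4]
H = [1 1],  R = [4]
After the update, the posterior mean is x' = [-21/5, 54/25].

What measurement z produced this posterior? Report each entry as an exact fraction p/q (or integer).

x̄ = F·x = [-3, 6]
P̄ = F·P·Fᵀ + Q = [5 0; 0 16]
S = H·P̄·Hᵀ + R = [25]
K = P̄·Hᵀ·S⁻¹ = [1/5; 16/25]
x' − x̄ = [-6/5, -96/25] = K·y
y = (KᵀK)⁻¹·Kᵀ·(x' − x̄) = [-6]
z = y + H·x̄ = [-6] + [3] = [-3]

z = [-3]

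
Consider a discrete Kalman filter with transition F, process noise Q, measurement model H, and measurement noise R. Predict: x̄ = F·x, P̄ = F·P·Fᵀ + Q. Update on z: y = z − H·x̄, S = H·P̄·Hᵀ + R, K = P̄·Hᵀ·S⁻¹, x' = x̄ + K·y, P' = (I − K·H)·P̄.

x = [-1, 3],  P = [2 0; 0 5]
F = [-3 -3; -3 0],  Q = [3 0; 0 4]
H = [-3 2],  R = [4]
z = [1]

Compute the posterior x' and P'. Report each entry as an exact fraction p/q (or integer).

x̄ = F·x = [-6, 3]
P̄ = F·P·Fᵀ + Q = [66 18; 18 22]
y = z − H·x̄ = [-23]
S = H·P̄·Hᵀ + R = [470]
K = P̄·Hᵀ·S⁻¹ = [-81/235; -1/47]
x' = x̄ + K·y = [453/235, 164/47]
P' = (I − K·H)·P̄ = [2388/235 684/47; 684/47 1024/47]

x' = [453/235, 164/47]
P' = [2388/235 684/47; 684/47 1024/47]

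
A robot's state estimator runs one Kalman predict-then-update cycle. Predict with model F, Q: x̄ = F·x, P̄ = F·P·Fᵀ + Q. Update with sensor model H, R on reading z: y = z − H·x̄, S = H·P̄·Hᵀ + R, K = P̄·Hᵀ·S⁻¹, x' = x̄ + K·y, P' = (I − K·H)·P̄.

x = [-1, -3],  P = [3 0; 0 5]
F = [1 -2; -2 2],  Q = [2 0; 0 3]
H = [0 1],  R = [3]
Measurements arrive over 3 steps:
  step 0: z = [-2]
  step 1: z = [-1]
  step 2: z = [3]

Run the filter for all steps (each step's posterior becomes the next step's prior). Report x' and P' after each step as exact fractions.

step 0: x̄ = F·x = [5, -4]
step 0: P̄ = F·P·Fᵀ + Q = [25 -26; -26 35]
step 0: y = z − H·x̄ = [2]
step 0: S = H·P̄·Hᵀ + R = [38]
step 0: K = P̄·Hᵀ·S⁻¹ = [-13/19; 35/38]
step 0: x' = x̄ + K·y = [69/19, -41/19]
step 0: P' = (I − K·H)·P̄ = [137/19 -39/19; -39/19 105/38]
step 1: x̄ = F·x = [151/19, -220/19]
step 1: P̄ = F·P·Fᵀ + Q = [541/19 -718/19; -718/19 1127/19]
step 1: y = z − H·x̄ = [201/19]
step 1: S = H·P̄·Hᵀ + R = [1184/19]
step 1: K = P̄·Hᵀ·S⁻¹ = [-359/592; 1127/1184]
step 1: x' = x̄ + K·y = [907/592, -1787/1184]
step 1: P' = (I − K·H)·P̄ = [1645/296 -1077/592; -1077/592 3381/1184]
step 2: x̄ = F·x = [1347/296, -3601/592]
step 2: P̄ = F·P·Fᵀ + Q = [1943/74 -4951/148; -4951/148 15157/296]
step 2: y = z − H·x̄ = [5377/592]
step 2: S = H·P̄·Hᵀ + R = [16045/296]
step 2: K = P̄·Hᵀ·S⁻¹ = [-9902/16045; 15157/16045]
step 2: x' = x̄ + K·y = [-16922/16045, 80139/32090]
step 2: P' = (I − K·H)·P̄ = [90041/16045 -29706/16045; -29706/16045 45471/16045]

step 0: x' = [69/19, -41/19], P' = [137/19 -39/19; -39/19 105/38]
step 1: x' = [907/592, -1787/1184], P' = [1645/296 -1077/592; -1077/592 3381/1184]
step 2: x' = [-16922/16045, 80139/32090], P' = [90041/16045 -29706/16045; -29706/16045 45471/16045]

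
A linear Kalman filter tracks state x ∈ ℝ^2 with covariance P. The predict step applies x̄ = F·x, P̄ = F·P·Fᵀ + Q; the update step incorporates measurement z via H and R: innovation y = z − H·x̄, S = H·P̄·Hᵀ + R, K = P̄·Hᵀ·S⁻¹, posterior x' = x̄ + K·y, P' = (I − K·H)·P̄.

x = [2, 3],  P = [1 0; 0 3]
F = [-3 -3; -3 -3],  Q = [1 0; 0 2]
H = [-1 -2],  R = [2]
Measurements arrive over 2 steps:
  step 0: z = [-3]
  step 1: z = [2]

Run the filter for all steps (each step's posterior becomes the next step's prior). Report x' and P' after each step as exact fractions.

step 0: x' = [207/335, 351/335], P' = [514/335 -148/335; -148/335 186/335]
step 1: x' = [-35878/36409, -22822/36409], P' = [54254/36409 -15884/36409; -15884/36409 20190/36409]

step 0: x̄ = F·x = [-15, -15]
step 0: P̄ = F·P·Fᵀ + Q = [37 36; 36 38]
step 0: y = z − H·x̄ = [-48]
step 0: S = H·P̄·Hᵀ + R = [335]
step 0: K = P̄·Hᵀ·S⁻¹ = [-109/335; -112/335]
step 0: x' = x̄ + K·y = [207/335, 351/335]
step 0: P' = (I − K·H)·P̄ = [514/335 -148/335; -148/335 186/335]
step 1: x̄ = F·x = [-1674/335, -1674/335]
step 1: P̄ = F·P·Fᵀ + Q = [3971/335 3636/335; 3636/335 4306/335]
step 1: y = z − H·x̄ = [-4352/335]
step 1: S = H·P̄·Hᵀ + R = [36409/335]
step 1: K = P̄·Hᵀ·S⁻¹ = [-11243/36409; -12248/36409]
step 1: x' = x̄ + K·y = [-35878/36409, -22822/36409]
step 1: P' = (I − K·H)·P̄ = [54254/36409 -15884/36409; -15884/36409 20190/36409]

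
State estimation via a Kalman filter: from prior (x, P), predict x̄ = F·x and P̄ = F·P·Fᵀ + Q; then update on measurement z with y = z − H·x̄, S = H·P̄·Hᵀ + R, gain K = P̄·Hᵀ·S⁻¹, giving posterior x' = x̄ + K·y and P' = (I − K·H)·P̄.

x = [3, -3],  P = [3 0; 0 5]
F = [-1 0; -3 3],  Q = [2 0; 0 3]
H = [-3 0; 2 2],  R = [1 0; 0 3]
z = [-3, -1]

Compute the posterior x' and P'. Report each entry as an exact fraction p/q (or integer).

x̄ = F·x = [-3, -18]
P̄ = F·P·Fᵀ + Q = [5 9; 9 75]
y = z − H·x̄ = [-12, 41]
S = H·P̄·Hᵀ + R = [46 -84; -84 395]
K = P̄·Hᵀ·S⁻¹ = [-3573/11114 14/5557; 3447/11114 2730/5557]
x' = x̄ + K·y = [5341/5557, -8778/5557]
P' = (I − K·H)·P̄ = [1191/11114 -1149/11114; -1149/11114 9339/11114]

x' = [5341/5557, -8778/5557]
P' = [1191/11114 -1149/11114; -1149/11114 9339/11114]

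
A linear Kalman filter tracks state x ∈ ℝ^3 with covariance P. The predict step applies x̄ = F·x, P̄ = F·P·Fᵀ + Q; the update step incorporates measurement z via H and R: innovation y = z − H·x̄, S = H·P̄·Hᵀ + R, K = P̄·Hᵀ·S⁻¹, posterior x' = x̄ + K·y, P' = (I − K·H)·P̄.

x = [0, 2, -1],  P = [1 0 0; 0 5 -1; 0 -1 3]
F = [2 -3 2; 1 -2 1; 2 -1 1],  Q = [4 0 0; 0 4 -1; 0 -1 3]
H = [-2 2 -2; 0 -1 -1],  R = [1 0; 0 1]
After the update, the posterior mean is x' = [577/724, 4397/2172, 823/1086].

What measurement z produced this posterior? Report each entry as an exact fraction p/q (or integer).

x̄ = F·x = [-8, -5, -3]
P̄ = F·P·Fᵀ + Q = [77 45 30; 45 32 17; 30 17 17]
S = H·P̄·Hᵀ + R = [249 120; 120 84]
K = P̄·Hᵀ·S⁻¹ = [-118/543 -1265/2172; 70/543 -1667/2172; -80/543 -211/1086]
x' − x̄ = [6369/724, 15257/2172, 4081/1086] = K·y
y = (KᵀK)⁻¹·Kᵀ·(x' − x̄) = [-11, -11]
z = y + H·x̄ = [-11, -11] + [12, 8] = [1, -3]

z = [1, -3]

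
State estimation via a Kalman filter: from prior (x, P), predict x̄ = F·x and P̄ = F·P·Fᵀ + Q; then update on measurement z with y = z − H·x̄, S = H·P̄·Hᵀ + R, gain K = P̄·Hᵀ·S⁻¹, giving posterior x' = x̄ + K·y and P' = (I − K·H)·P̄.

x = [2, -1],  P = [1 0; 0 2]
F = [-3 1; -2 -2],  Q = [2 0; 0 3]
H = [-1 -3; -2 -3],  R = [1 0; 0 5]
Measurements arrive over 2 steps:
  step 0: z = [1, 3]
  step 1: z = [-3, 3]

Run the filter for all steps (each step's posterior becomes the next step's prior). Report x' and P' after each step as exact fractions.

step 0: x' = [-8866/2735, 2194/2735], P' = [10379/2735 -4001/2735; -4001/2735 1794/2735]
step 1: x' = [-22933393/8489233, 14298999/8489233], P' = [25924079/8489233 -9625741/8489233; -9625741/8489233 4341224/8489233]

step 0: x̄ = F·x = [-7, -2]
step 0: P̄ = F·P·Fᵀ + Q = [13 2; 2 15]
step 0: y = z − H·x̄ = [-12, -17]
step 0: S = H·P̄·Hᵀ + R = [161 179; 179 216]
step 0: K = P̄·Hᵀ·S⁻¹ = [1624/2735 -1751/2735; -1381/2735 524/2735]
step 0: x' = x̄ + K·y = [-8866/2735, 2194/2735]
step 0: P' = (I − K·H)·P̄ = [10379/2735 -4001/2735; -4001/2735 1794/2735]
step 1: x̄ = F·x = [28792/2735, 13344/2735]
step 1: P̄ = F·P·Fᵀ + Q = [124681/2735 42682/2735; 42682/2735 24889/2735]
step 1: y = z − H·x̄ = [60619/2735, 105821/2735]
step 1: S = H·P̄·Hᵀ + R = [607509/2735 857501/2735; 857501/2735 1248584/2735]
step 1: K = P̄·Hᵀ·S⁻¹ = [2953144/8489233 -4594187/8489233; -3397931/8489233 1245562/8489233]
step 1: x' = x̄ + K·y = [-22933393/8489233, 14298999/8489233]
step 1: P' = (I − K·H)·P̄ = [25924079/8489233 -9625741/8489233; -9625741/8489233 4341224/8489233]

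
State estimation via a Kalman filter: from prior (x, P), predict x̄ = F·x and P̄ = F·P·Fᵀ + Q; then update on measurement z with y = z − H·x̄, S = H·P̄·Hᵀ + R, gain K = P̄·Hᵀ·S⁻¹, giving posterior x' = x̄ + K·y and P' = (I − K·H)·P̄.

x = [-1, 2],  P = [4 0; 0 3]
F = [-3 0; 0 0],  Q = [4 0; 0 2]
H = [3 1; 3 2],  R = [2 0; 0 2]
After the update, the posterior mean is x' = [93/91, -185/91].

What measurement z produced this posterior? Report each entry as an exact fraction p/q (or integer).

x̄ = F·x = [3, 0]
P̄ = F·P·Fᵀ + Q = [40 0; 0 2]
S = H·P̄·Hᵀ + R = [364 364; 364 370]
K = P̄·Hᵀ·S⁻¹ = [30/91 0; -179/546 1/3]
x' − x̄ = [-180/91, -185/91] = K·y
y = (KᵀK)⁻¹·Kᵀ·(x' − x̄) = [-6, -12]
z = y + H·x̄ = [-6, -12] + [9, 9] = [3, -3]

z = [3, -3]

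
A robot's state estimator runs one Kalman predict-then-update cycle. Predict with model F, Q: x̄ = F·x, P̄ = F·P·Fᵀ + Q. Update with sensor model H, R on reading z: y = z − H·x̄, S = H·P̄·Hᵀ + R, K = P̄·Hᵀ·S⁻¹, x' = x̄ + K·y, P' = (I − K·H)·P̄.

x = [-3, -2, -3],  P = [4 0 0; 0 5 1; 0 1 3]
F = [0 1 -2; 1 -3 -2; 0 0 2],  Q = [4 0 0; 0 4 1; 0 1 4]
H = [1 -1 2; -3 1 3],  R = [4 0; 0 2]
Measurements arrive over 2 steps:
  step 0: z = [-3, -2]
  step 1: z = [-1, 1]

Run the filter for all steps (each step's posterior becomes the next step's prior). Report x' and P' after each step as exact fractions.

step 0: x̄ = F·x = [4, 9, -6]
step 0: P̄ = F·P·Fᵀ + Q = [17 1 -10; 1 77 -17; -10 -17 16]
step 0: y = z − H·x̄ = [14, 19]
step 0: S = H·P̄·Hᵀ + R = [188 19; 19 448]
step 0: K = P̄·Hᵀ·S⁻¹ = [-272/83863 -14964/83863; -49717/83863 6414/83863; 16313/83863 10727/83863]
step 0: x' = x̄ + K·y = [47328/83863, 180595/83863, -70983/83863]
step 0: P' = (I − K·H)·P̄ = [227463/83863 398115/83863 84782/83863; 398115/83863 841059/83863 122038/83863; 84782/83863 122038/83863 51254/83863]
step 1: x̄ = F·x = [322561/83863, -352491/83863, -141966/83863]
step 1: P̄ = F·P·Fᵀ + Q = [893375/83863 -1601458/83863 39060/83863; -1601458/83863 7074100/83863 -683817/83863; 39060/83863 -683817/83863 540468/83863]
step 1: y = z − H·x̄ = [-474983/83863, 1829935/83863]
step 1: S = H·P̄·Hᵀ + R = [16559223/83863 -12350612/83863; -12350612/83863 24949179/83863]
step 1: K = P̄·Hᵀ·S⁻¹ = [152154577/3107465771 -443362791/3107465771; -1540603684/3107465771 461327375/3107465771; 657455397/3107465771 427643859/3107465771]
step 1: x' = x̄ + K·y = [1416015885/3107465771, 5730846172/3107465771, 347302656/3107465771]
step 1: P' = (I − K·H)·P̄ = [6418853617/3107465771 10834075293/3107465771 2511919992/3107465771; 10834075293/3107465771 23567846269/3107465771 3285678120/3107465771; 2511919992/3107465771 3285678120/3107465771 1701789858/3107465771]

step 0: x' = [47328/83863, 180595/83863, -70983/83863], P' = [227463/83863 398115/83863 84782/83863; 398115/83863 841059/83863 122038/83863; 84782/83863 122038/83863 51254/83863]
step 1: x' = [1416015885/3107465771, 5730846172/3107465771, 347302656/3107465771], P' = [6418853617/3107465771 10834075293/3107465771 2511919992/3107465771; 10834075293/3107465771 23567846269/3107465771 3285678120/3107465771; 2511919992/3107465771 3285678120/3107465771 1701789858/3107465771]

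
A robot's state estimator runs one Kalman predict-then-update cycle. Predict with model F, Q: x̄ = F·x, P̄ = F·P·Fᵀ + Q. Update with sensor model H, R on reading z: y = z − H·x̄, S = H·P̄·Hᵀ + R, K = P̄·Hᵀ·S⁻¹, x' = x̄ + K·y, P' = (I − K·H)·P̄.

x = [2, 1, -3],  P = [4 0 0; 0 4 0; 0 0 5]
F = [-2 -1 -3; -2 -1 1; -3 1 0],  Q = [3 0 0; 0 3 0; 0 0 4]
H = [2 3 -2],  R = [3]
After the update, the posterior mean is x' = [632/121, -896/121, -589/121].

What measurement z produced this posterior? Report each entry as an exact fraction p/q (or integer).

z = [-2]

x̄ = F·x = [4, -8, -5]
P̄ = F·P·Fᵀ + Q = [68 5 20; 5 28 20; 20 20 44]
S = H·P̄·Hᵀ + R = [363]
K = P̄·Hᵀ·S⁻¹ = [37/121; 18/121; 4/121]
x' − x̄ = [148/121, 72/121, 16/121] = K·y
y = (KᵀK)⁻¹·Kᵀ·(x' − x̄) = [4]
z = y + H·x̄ = [4] + [-6] = [-2]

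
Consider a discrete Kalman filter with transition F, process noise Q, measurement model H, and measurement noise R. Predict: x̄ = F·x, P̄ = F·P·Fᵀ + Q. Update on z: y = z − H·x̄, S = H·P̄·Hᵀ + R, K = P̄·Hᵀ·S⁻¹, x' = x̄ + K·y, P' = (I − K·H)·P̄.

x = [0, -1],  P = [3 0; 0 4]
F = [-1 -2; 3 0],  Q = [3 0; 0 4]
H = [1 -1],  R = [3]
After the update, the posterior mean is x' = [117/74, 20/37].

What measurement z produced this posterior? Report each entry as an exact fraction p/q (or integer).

x̄ = F·x = [2, 0]
P̄ = F·P·Fᵀ + Q = [22 -9; -9 31]
S = H·P̄·Hᵀ + R = [74]
K = P̄·Hᵀ·S⁻¹ = [31/74; -20/37]
x' − x̄ = [-31/74, 20/37] = K·y
y = (KᵀK)⁻¹·Kᵀ·(x' − x̄) = [-1]
z = y + H·x̄ = [-1] + [2] = [1]

z = [1]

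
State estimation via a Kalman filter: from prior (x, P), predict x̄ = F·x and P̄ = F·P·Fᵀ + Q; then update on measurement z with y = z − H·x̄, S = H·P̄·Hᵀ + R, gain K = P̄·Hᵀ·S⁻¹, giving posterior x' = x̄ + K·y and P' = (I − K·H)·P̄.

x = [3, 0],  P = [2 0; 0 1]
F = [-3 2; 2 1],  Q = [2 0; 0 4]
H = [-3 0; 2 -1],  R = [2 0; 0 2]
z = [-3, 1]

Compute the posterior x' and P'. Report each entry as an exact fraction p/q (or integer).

x' = [1261/1321, 1431/1321]
P' = [260/1321 404/1321; 404/1321 2782/1321]

x̄ = F·x = [-9, 6]
P̄ = F·P·Fᵀ + Q = [24 -10; -10 13]
y = z − H·x̄ = [-30, 25]
S = H·P̄·Hᵀ + R = [218 -174; -174 151]
K = P̄·Hᵀ·S⁻¹ = [-390/1321 58/1321; -606/1321 -987/1321]
x' = x̄ + K·y = [1261/1321, 1431/1321]
P' = (I − K·H)·P̄ = [260/1321 404/1321; 404/1321 2782/1321]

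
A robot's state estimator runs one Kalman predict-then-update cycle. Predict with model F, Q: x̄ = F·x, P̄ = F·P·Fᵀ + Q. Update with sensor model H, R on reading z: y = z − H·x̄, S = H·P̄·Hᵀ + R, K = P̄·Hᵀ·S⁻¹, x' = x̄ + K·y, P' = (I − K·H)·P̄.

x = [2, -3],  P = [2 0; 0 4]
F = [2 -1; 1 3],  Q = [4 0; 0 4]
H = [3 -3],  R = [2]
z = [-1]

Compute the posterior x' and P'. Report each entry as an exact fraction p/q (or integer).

x' = [395/167, 887/334]
P' = [1376/167 1364/167; 1364/167 1389/167]

x̄ = F·x = [7, -7]
P̄ = F·P·Fᵀ + Q = [16 -8; -8 42]
y = z − H·x̄ = [-43]
S = H·P̄·Hᵀ + R = [668]
K = P̄·Hᵀ·S⁻¹ = [18/167; -75/334]
x' = x̄ + K·y = [395/167, 887/334]
P' = (I − K·H)·P̄ = [1376/167 1364/167; 1364/167 1389/167]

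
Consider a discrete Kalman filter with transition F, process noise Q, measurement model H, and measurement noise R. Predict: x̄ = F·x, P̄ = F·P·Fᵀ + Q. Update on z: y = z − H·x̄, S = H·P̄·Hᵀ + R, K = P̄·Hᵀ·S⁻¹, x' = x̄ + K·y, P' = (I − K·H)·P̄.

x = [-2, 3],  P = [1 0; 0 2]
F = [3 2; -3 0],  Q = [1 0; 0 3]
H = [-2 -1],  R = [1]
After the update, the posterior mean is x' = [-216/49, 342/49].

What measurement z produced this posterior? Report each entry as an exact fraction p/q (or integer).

x̄ = F·x = [0, 6]
P̄ = F·P·Fᵀ + Q = [18 -9; -9 12]
S = H·P̄·Hᵀ + R = [49]
K = P̄·Hᵀ·S⁻¹ = [-27/49; 6/49]
x' − x̄ = [-216/49, 48/49] = K·y
y = (KᵀK)⁻¹·Kᵀ·(x' − x̄) = [8]
z = y + H·x̄ = [8] + [-6] = [2]

z = [2]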